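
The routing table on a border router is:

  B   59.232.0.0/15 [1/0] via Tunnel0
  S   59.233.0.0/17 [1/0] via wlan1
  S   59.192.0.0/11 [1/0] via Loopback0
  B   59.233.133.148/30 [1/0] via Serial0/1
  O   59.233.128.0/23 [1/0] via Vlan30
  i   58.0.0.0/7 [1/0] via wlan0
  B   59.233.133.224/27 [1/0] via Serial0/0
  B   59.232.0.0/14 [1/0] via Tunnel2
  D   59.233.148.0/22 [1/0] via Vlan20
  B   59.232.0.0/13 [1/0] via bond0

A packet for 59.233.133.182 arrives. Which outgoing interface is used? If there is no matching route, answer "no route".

Tunnel0

Routes whose prefix contains 59.233.133.182:
  58.0.0.0/7 (58.0.0.0 - 59.255.255.255) -> wlan0
  59.232.0.0/13 (59.232.0.0 - 59.239.255.255) -> bond0
  59.232.0.0/14 (59.232.0.0 - 59.235.255.255) -> Tunnel2
  59.232.0.0/15 (59.232.0.0 - 59.233.255.255) -> Tunnel0
More-specific entries that do NOT match:
  59.233.133.148/30 (59.233.133.148 - 59.233.133.151) does not contain 59.233.133.182
  59.233.133.224/27 (59.233.133.224 - 59.233.133.255) does not contain 59.233.133.182
  59.233.128.0/23 (59.233.128.0 - 59.233.129.255) does not contain 59.233.133.182
  59.233.148.0/22 (59.233.148.0 - 59.233.151.255) does not contain 59.233.133.182
  59.233.0.0/17 (59.233.0.0 - 59.233.127.255) does not contain 59.233.133.182
Longest matching prefix is /15 -> interface Tunnel0.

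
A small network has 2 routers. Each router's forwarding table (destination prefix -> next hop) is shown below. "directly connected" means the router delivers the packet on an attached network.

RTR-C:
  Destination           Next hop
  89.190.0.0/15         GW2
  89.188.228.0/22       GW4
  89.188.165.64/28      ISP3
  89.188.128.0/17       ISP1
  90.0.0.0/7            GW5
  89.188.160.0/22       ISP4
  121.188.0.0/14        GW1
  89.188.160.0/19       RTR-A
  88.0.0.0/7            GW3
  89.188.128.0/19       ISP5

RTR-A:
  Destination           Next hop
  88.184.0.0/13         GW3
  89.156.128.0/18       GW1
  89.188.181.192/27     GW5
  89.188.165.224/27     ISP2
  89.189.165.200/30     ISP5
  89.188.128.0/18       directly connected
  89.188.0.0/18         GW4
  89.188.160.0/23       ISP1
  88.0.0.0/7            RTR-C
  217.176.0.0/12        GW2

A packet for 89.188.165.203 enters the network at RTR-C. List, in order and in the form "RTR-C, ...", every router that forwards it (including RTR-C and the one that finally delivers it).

RTR-C, RTR-A

At RTR-C: longest match for 89.188.165.203 is 89.188.160.0/19 -> RTR-A
At RTR-A: longest match for 89.188.165.203 is 89.188.128.0/18 -> directly connected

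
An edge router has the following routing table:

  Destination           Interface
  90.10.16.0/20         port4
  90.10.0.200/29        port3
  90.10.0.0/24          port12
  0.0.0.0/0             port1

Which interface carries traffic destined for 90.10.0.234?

Routes whose prefix contains 90.10.0.234:
  0.0.0.0/0 (default, matches everything) -> port1
  90.10.0.0/24 (90.10.0.0 - 90.10.0.255) -> port12
More-specific entries that do NOT match:
  90.10.0.200/29 (90.10.0.200 - 90.10.0.207) does not contain 90.10.0.234
Longest matching prefix is /24 -> interface port12.

port12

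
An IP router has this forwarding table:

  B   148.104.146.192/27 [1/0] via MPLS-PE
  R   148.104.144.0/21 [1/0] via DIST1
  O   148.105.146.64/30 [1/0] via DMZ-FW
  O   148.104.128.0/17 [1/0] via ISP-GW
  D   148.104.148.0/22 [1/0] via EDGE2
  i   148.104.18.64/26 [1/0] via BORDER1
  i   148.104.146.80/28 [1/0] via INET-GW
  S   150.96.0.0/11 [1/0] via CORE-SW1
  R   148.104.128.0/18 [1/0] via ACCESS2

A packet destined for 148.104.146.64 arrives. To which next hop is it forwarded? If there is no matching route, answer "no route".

Routes whose prefix contains 148.104.146.64:
  148.104.128.0/17 (148.104.128.0 - 148.104.255.255) -> ISP-GW
  148.104.128.0/18 (148.104.128.0 - 148.104.191.255) -> ACCESS2
  148.104.144.0/21 (148.104.144.0 - 148.104.151.255) -> DIST1
More-specific entries that do NOT match:
  148.105.146.64/30 (148.105.146.64 - 148.105.146.67) does not contain 148.104.146.64
  148.104.146.80/28 (148.104.146.80 - 148.104.146.95) does not contain 148.104.146.64
  148.104.146.192/27 (148.104.146.192 - 148.104.146.223) does not contain 148.104.146.64
  148.104.18.64/26 (148.104.18.64 - 148.104.18.127) does not contain 148.104.146.64
  148.104.148.0/22 (148.104.148.0 - 148.104.151.255) does not contain 148.104.146.64
Longest matching prefix is /21 -> next hop DIST1.

DIST1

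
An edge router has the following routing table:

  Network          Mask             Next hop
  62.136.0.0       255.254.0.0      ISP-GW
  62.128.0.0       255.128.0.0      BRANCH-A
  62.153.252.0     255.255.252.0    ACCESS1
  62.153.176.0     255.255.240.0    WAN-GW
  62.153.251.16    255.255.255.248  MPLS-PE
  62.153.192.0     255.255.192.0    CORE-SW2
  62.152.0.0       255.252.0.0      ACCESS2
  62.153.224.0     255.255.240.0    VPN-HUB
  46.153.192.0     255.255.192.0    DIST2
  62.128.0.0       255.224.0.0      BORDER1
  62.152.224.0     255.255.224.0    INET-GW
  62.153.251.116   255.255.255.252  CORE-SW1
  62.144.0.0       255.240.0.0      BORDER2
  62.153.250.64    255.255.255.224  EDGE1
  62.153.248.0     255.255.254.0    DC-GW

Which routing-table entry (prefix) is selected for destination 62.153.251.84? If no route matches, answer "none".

62.153.192.0/18

Entries matching 62.153.251.84:
  62.128.0.0/9 (62.128.0.0 - 62.255.255.255)
  62.128.0.0/11 (62.128.0.0 - 62.159.255.255)
  62.144.0.0/12 (62.144.0.0 - 62.159.255.255)
  62.152.0.0/14 (62.152.0.0 - 62.155.255.255)
  62.153.192.0/18 (62.153.192.0 - 62.153.255.255)
Most specific is 62.153.192.0/18.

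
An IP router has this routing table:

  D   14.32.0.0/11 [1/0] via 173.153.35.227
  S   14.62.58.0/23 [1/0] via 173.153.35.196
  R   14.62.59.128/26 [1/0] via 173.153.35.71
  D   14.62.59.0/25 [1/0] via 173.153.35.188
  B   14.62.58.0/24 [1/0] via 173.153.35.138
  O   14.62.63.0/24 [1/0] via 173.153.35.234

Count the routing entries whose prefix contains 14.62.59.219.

2

Prefixes containing 14.62.59.219:
  14.32.0.0/11 (14.32.0.0 - 14.63.255.255)
  14.62.58.0/23 (14.62.58.0 - 14.62.59.255)
Total matching entries: 2.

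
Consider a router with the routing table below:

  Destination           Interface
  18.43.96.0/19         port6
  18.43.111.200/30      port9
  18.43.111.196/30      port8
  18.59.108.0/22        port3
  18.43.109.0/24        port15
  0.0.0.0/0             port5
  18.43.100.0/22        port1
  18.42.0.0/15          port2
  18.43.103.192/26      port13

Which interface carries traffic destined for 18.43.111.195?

port6

Routes whose prefix contains 18.43.111.195:
  0.0.0.0/0 (default, matches everything) -> port5
  18.42.0.0/15 (18.42.0.0 - 18.43.255.255) -> port2
  18.43.96.0/19 (18.43.96.0 - 18.43.127.255) -> port6
More-specific entries that do NOT match:
  18.43.111.200/30 (18.43.111.200 - 18.43.111.203) does not contain 18.43.111.195
  18.43.111.196/30 (18.43.111.196 - 18.43.111.199) does not contain 18.43.111.195
  18.43.103.192/26 (18.43.103.192 - 18.43.103.255) does not contain 18.43.111.195
  18.43.109.0/24 (18.43.109.0 - 18.43.109.255) does not contain 18.43.111.195
  18.59.108.0/22 (18.59.108.0 - 18.59.111.255) does not contain 18.43.111.195
  18.43.100.0/22 (18.43.100.0 - 18.43.103.255) does not contain 18.43.111.195
Longest matching prefix is /19 -> interface port6.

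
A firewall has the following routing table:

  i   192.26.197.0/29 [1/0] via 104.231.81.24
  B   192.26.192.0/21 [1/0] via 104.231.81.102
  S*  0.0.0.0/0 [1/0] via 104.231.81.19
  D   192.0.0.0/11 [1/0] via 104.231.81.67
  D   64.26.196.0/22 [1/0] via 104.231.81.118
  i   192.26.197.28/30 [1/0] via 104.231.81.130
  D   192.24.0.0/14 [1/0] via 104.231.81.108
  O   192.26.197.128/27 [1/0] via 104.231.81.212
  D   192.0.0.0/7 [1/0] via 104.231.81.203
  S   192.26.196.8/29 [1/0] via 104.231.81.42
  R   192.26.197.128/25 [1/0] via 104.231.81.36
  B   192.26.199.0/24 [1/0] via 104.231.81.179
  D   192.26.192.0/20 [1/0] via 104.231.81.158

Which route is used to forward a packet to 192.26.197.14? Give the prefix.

192.26.192.0/21

Entries matching 192.26.197.14:
  0.0.0.0/0 (default, matches everything)
  192.0.0.0/7 (192.0.0.0 - 193.255.255.255)
  192.0.0.0/11 (192.0.0.0 - 192.31.255.255)
  192.24.0.0/14 (192.24.0.0 - 192.27.255.255)
  192.26.192.0/20 (192.26.192.0 - 192.26.207.255)
  192.26.192.0/21 (192.26.192.0 - 192.26.199.255)
Most specific is 192.26.192.0/21.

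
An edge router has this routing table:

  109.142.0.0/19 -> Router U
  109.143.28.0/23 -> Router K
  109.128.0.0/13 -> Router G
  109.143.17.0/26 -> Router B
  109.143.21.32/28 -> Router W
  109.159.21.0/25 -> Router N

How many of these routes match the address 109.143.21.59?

No listed prefix contains 109.143.21.59.
Total matching entries: 0.

0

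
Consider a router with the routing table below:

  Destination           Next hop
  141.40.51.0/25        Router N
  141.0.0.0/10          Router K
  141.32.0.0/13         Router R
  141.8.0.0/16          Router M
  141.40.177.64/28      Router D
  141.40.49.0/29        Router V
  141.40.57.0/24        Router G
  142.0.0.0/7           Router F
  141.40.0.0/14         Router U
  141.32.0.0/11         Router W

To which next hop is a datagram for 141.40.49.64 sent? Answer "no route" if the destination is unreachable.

Router U

Routes whose prefix contains 141.40.49.64:
  141.0.0.0/10 (141.0.0.0 - 141.63.255.255) -> Router K
  141.32.0.0/11 (141.32.0.0 - 141.63.255.255) -> Router W
  141.40.0.0/14 (141.40.0.0 - 141.43.255.255) -> Router U
More-specific entries that do NOT match:
  141.40.49.0/29 (141.40.49.0 - 141.40.49.7) does not contain 141.40.49.64
  141.40.177.64/28 (141.40.177.64 - 141.40.177.79) does not contain 141.40.49.64
  141.40.51.0/25 (141.40.51.0 - 141.40.51.127) does not contain 141.40.49.64
  141.40.57.0/24 (141.40.57.0 - 141.40.57.255) does not contain 141.40.49.64
  141.8.0.0/16 (141.8.0.0 - 141.8.255.255) does not contain 141.40.49.64
Longest matching prefix is /14 -> next hop Router U.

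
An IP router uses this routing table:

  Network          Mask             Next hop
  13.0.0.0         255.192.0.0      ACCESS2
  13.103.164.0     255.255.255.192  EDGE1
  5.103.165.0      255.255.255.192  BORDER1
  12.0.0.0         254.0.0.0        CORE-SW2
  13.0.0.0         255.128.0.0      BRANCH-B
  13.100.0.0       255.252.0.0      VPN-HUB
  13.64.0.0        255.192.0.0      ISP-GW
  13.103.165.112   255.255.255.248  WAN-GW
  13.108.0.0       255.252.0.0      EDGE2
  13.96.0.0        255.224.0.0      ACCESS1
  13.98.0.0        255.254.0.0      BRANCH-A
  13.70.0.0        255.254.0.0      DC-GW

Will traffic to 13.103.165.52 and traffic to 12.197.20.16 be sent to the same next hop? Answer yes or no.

13.103.165.52: longest match 13.100.0.0/14 -> VPN-HUB
12.197.20.16: longest match 12.0.0.0/7 -> CORE-SW2

no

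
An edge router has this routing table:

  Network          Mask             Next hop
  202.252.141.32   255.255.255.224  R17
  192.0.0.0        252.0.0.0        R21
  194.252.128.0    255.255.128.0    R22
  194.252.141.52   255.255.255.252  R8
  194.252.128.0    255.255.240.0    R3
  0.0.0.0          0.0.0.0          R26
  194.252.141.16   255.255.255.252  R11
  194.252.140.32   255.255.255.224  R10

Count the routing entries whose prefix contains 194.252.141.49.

4

Prefixes containing 194.252.141.49:
  0.0.0.0/0 (default, matches everything)
  192.0.0.0/6 (192.0.0.0 - 195.255.255.255)
  194.252.128.0/17 (194.252.128.0 - 194.252.255.255)
  194.252.128.0/20 (194.252.128.0 - 194.252.143.255)
Total matching entries: 4.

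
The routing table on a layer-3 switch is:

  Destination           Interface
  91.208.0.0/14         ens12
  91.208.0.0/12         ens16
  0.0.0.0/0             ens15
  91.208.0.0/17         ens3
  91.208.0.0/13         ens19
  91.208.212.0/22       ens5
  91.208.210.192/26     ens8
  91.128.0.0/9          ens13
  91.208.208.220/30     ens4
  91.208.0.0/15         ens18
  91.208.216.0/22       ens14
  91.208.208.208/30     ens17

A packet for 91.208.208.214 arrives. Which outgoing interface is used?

ens18

Routes whose prefix contains 91.208.208.214:
  0.0.0.0/0 (default, matches everything) -> ens15
  91.128.0.0/9 (91.128.0.0 - 91.255.255.255) -> ens13
  91.208.0.0/12 (91.208.0.0 - 91.223.255.255) -> ens16
  91.208.0.0/13 (91.208.0.0 - 91.215.255.255) -> ens19
  91.208.0.0/14 (91.208.0.0 - 91.211.255.255) -> ens12
  91.208.0.0/15 (91.208.0.0 - 91.209.255.255) -> ens18
More-specific entries that do NOT match:
  91.208.208.220/30 (91.208.208.220 - 91.208.208.223) does not contain 91.208.208.214
  91.208.208.208/30 (91.208.208.208 - 91.208.208.211) does not contain 91.208.208.214
  91.208.210.192/26 (91.208.210.192 - 91.208.210.255) does not contain 91.208.208.214
  91.208.212.0/22 (91.208.212.0 - 91.208.215.255) does not contain 91.208.208.214
  91.208.216.0/22 (91.208.216.0 - 91.208.219.255) does not contain 91.208.208.214
  91.208.0.0/17 (91.208.0.0 - 91.208.127.255) does not contain 91.208.208.214
Longest matching prefix is /15 -> interface ens18.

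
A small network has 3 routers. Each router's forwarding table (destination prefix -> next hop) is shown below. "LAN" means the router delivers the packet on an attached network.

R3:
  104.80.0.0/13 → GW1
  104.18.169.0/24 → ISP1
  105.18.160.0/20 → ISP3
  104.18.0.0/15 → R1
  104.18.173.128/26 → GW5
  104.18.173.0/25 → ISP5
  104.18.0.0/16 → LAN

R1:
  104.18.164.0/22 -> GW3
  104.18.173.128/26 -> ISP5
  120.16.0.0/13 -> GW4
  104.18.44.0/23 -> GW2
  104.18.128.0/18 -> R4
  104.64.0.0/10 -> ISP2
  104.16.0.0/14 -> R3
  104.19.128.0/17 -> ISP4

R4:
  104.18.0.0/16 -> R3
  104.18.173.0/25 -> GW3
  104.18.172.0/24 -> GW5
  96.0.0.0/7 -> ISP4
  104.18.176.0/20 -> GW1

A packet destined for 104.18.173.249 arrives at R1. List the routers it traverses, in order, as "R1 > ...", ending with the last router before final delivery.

At R1: longest match for 104.18.173.249 is 104.18.128.0/18 -> R4
At R4: longest match for 104.18.173.249 is 104.18.0.0/16 -> R3
At R3: longest match for 104.18.173.249 is 104.18.0.0/16 -> LAN

R1 > R4 > R3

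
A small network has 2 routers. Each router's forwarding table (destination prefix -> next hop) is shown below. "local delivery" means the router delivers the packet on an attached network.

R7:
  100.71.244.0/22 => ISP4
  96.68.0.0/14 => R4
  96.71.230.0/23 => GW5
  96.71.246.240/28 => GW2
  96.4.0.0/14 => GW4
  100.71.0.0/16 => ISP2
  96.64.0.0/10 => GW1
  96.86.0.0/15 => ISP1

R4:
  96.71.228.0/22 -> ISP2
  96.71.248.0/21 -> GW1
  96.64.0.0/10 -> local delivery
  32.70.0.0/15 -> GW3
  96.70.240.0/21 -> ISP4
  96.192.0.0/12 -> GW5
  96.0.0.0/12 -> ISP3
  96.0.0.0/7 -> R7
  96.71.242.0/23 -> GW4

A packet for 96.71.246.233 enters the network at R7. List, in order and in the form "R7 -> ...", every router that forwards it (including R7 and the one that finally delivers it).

R7 -> R4

At R7: longest match for 96.71.246.233 is 96.68.0.0/14 -> R4
At R4: longest match for 96.71.246.233 is 96.64.0.0/10 -> local delivery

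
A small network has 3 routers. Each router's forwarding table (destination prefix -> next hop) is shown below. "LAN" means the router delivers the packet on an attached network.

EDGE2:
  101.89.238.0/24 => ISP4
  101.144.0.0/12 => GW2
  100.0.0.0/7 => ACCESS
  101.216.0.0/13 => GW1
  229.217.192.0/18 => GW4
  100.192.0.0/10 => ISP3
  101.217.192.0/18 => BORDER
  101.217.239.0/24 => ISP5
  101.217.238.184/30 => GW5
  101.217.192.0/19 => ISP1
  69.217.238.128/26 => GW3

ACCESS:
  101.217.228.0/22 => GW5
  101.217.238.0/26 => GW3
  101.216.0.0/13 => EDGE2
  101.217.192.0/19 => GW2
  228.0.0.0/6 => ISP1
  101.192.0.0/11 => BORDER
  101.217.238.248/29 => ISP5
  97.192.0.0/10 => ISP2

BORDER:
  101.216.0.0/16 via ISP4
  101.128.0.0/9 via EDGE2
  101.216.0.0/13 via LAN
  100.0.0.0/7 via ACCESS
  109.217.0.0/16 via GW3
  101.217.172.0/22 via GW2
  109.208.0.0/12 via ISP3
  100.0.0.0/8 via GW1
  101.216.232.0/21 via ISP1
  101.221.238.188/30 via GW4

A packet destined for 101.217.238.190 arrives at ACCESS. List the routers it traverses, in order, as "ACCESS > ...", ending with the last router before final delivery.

At ACCESS: longest match for 101.217.238.190 is 101.216.0.0/13 -> EDGE2
At EDGE2: longest match for 101.217.238.190 is 101.217.192.0/18 -> BORDER
At BORDER: longest match for 101.217.238.190 is 101.216.0.0/13 -> LAN

ACCESS > EDGE2 > BORDER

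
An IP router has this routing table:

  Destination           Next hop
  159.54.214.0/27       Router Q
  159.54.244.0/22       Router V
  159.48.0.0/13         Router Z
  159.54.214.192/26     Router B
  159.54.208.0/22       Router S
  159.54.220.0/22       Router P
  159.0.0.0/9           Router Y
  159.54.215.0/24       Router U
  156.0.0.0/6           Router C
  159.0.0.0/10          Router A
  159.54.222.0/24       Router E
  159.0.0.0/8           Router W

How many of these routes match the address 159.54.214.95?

Prefixes containing 159.54.214.95:
  156.0.0.0/6 (156.0.0.0 - 159.255.255.255)
  159.0.0.0/8 (159.0.0.0 - 159.255.255.255)
  159.0.0.0/9 (159.0.0.0 - 159.127.255.255)
  159.0.0.0/10 (159.0.0.0 - 159.63.255.255)
  159.48.0.0/13 (159.48.0.0 - 159.55.255.255)
Total matching entries: 5.

5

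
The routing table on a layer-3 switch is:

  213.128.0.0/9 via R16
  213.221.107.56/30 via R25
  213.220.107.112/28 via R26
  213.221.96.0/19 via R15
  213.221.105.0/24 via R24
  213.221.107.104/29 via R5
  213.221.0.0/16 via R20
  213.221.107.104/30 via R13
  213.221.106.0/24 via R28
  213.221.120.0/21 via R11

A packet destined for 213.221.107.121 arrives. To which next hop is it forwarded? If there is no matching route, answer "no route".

Routes whose prefix contains 213.221.107.121:
  213.128.0.0/9 (213.128.0.0 - 213.255.255.255) -> R16
  213.221.0.0/16 (213.221.0.0 - 213.221.255.255) -> R20
  213.221.96.0/19 (213.221.96.0 - 213.221.127.255) -> R15
More-specific entries that do NOT match:
  213.221.107.56/30 (213.221.107.56 - 213.221.107.59) does not contain 213.221.107.121
  213.221.107.104/30 (213.221.107.104 - 213.221.107.107) does not contain 213.221.107.121
  213.221.107.104/29 (213.221.107.104 - 213.221.107.111) does not contain 213.221.107.121
  213.220.107.112/28 (213.220.107.112 - 213.220.107.127) does not contain 213.221.107.121
  213.221.105.0/24 (213.221.105.0 - 213.221.105.255) does not contain 213.221.107.121
  213.221.106.0/24 (213.221.106.0 - 213.221.106.255) does not contain 213.221.107.121
  213.221.120.0/21 (213.221.120.0 - 213.221.127.255) does not contain 213.221.107.121
Longest matching prefix is /19 -> next hop R15.

R15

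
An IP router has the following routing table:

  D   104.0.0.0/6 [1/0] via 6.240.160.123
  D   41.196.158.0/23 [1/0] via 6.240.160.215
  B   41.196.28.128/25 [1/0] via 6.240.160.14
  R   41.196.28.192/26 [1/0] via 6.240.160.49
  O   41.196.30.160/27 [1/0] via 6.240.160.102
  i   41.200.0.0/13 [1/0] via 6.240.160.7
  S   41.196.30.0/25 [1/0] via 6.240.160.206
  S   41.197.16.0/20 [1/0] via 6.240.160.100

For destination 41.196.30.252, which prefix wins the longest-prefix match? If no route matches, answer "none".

none

41.196.30.252 is outside every listed prefix and there is no default route.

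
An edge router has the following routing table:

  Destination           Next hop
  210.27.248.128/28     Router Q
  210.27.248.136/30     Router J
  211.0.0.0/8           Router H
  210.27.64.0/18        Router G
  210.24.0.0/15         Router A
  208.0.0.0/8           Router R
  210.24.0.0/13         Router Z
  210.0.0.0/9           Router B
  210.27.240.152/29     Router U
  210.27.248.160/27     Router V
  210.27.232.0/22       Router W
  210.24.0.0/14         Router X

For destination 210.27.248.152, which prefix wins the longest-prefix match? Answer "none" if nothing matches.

Entries matching 210.27.248.152:
  210.0.0.0/9 (210.0.0.0 - 210.127.255.255)
  210.24.0.0/13 (210.24.0.0 - 210.31.255.255)
  210.24.0.0/14 (210.24.0.0 - 210.27.255.255)
Most specific is 210.24.0.0/14.

210.24.0.0/14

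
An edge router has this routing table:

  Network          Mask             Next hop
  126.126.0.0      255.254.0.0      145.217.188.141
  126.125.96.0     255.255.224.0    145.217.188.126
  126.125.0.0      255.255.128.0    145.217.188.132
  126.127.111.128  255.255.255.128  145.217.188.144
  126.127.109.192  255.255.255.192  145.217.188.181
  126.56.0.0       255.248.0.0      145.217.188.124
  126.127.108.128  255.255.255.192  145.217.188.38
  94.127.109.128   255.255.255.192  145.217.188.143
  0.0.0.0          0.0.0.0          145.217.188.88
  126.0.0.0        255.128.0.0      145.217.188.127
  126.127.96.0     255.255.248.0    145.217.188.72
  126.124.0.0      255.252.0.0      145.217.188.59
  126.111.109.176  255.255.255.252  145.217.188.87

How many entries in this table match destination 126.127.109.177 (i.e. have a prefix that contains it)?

Prefixes containing 126.127.109.177:
  0.0.0.0/0 (default, matches everything)
  126.0.0.0/9 (126.0.0.0 - 126.127.255.255)
  126.124.0.0/14 (126.124.0.0 - 126.127.255.255)
  126.126.0.0/15 (126.126.0.0 - 126.127.255.255)
Total matching entries: 4.

4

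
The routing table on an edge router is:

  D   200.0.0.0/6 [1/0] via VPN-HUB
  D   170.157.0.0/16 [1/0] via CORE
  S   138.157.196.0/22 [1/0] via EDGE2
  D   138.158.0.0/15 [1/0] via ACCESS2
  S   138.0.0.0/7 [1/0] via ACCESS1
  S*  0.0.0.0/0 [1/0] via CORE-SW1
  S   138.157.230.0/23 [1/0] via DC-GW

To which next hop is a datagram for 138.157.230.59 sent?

DC-GW

Routes whose prefix contains 138.157.230.59:
  0.0.0.0/0 (default, matches everything) -> CORE-SW1
  138.0.0.0/7 (138.0.0.0 - 139.255.255.255) -> ACCESS1
  138.157.230.0/23 (138.157.230.0 - 138.157.231.255) -> DC-GW
Longest matching prefix is /23 -> next hop DC-GW.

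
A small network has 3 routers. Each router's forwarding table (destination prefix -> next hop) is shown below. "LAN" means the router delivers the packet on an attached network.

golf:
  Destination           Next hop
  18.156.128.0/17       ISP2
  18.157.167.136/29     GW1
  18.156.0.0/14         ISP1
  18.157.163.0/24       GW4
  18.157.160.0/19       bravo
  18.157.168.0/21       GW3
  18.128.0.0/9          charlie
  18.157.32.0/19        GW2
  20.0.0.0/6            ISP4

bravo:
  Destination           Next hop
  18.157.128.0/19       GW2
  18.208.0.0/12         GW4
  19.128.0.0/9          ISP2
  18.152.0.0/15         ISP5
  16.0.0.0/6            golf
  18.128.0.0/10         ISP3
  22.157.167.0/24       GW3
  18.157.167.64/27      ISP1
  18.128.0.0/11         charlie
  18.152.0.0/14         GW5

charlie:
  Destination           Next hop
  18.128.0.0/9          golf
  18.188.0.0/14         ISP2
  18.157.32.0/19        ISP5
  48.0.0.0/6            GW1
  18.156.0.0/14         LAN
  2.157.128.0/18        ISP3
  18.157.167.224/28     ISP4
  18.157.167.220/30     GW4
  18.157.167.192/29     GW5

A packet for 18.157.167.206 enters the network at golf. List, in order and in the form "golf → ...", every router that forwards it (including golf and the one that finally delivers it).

golf → bravo → charlie

At golf: longest match for 18.157.167.206 is 18.157.160.0/19 -> bravo
At bravo: longest match for 18.157.167.206 is 18.128.0.0/11 -> charlie
At charlie: longest match for 18.157.167.206 is 18.156.0.0/14 -> LAN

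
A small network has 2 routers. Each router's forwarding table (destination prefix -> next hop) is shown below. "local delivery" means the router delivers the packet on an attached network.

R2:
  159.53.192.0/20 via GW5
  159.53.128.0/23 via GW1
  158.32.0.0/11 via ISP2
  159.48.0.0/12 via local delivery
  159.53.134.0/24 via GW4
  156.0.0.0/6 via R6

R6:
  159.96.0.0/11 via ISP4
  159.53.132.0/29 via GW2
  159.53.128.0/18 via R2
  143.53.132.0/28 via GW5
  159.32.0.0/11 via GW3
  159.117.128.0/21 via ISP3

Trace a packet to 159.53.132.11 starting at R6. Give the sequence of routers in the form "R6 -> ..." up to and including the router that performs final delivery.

At R6: longest match for 159.53.132.11 is 159.53.128.0/18 -> R2
At R2: longest match for 159.53.132.11 is 159.48.0.0/12 -> local delivery

R6 -> R2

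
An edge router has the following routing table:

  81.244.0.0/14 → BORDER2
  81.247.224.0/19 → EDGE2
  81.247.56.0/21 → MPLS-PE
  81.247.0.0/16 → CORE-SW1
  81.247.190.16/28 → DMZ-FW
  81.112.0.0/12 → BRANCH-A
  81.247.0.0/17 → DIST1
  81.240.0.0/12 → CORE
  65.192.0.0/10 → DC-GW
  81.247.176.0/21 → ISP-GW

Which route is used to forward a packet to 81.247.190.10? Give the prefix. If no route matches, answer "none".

81.247.0.0/16

Entries matching 81.247.190.10:
  81.240.0.0/12 (81.240.0.0 - 81.255.255.255)
  81.244.0.0/14 (81.244.0.0 - 81.247.255.255)
  81.247.0.0/16 (81.247.0.0 - 81.247.255.255)
Most specific is 81.247.0.0/16.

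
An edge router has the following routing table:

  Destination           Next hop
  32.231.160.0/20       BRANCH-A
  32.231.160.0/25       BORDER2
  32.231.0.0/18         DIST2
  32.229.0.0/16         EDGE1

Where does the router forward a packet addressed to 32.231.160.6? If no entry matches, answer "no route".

Routes whose prefix contains 32.231.160.6:
  32.231.160.0/20 (32.231.160.0 - 32.231.175.255) -> BRANCH-A
  32.231.160.0/25 (32.231.160.0 - 32.231.160.127) -> BORDER2
Longest matching prefix is /25 -> next hop BORDER2.

BORDER2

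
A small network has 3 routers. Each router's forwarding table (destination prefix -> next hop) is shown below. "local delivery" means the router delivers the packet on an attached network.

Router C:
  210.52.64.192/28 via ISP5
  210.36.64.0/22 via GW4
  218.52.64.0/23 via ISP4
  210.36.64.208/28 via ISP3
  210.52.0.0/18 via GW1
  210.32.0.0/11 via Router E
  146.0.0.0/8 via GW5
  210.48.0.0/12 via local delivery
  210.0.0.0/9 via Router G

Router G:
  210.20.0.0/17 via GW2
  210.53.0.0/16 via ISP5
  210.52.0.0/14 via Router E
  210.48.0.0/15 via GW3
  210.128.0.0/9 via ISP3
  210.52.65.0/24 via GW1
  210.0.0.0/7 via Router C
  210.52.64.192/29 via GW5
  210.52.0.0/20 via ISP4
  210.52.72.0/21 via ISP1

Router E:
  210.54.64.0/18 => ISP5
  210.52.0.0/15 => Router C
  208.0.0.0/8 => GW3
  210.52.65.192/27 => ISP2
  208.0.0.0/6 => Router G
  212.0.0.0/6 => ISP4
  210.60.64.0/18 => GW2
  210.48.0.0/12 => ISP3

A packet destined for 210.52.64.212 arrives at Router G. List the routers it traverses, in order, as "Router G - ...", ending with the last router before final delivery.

Router G - Router E - Router C

At Router G: longest match for 210.52.64.212 is 210.52.0.0/14 -> Router E
At Router E: longest match for 210.52.64.212 is 210.52.0.0/15 -> Router C
At Router C: longest match for 210.52.64.212 is 210.48.0.0/12 -> local delivery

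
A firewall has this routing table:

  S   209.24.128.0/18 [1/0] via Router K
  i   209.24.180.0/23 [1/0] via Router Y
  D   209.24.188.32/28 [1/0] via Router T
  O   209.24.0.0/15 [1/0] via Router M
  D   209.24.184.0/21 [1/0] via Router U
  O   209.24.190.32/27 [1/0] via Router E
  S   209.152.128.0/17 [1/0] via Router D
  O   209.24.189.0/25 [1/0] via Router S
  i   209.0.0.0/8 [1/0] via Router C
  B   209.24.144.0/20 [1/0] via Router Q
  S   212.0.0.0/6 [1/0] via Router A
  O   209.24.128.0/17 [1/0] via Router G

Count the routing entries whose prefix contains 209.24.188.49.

5

Prefixes containing 209.24.188.49:
  209.0.0.0/8 (209.0.0.0 - 209.255.255.255)
  209.24.0.0/15 (209.24.0.0 - 209.25.255.255)
  209.24.128.0/17 (209.24.128.0 - 209.24.255.255)
  209.24.128.0/18 (209.24.128.0 - 209.24.191.255)
  209.24.184.0/21 (209.24.184.0 - 209.24.191.255)
Total matching entries: 5.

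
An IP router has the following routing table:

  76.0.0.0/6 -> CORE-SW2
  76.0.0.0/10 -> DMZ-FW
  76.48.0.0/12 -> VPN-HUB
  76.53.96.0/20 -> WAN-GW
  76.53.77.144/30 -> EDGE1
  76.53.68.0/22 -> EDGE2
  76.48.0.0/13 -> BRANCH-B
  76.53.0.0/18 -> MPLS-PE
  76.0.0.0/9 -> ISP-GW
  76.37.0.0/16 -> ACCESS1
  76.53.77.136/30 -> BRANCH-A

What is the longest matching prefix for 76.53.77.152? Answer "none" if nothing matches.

76.48.0.0/13

Entries matching 76.53.77.152:
  76.0.0.0/6 (76.0.0.0 - 79.255.255.255)
  76.0.0.0/9 (76.0.0.0 - 76.127.255.255)
  76.0.0.0/10 (76.0.0.0 - 76.63.255.255)
  76.48.0.0/12 (76.48.0.0 - 76.63.255.255)
  76.48.0.0/13 (76.48.0.0 - 76.55.255.255)
Most specific is 76.48.0.0/13.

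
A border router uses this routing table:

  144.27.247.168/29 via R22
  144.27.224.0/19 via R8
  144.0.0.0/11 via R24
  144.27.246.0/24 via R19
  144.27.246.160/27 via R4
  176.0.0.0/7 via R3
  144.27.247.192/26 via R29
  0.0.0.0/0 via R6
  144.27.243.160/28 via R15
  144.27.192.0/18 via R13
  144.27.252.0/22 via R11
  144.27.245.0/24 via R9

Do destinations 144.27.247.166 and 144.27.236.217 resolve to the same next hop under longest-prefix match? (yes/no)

144.27.247.166: longest match 144.27.224.0/19 -> R8
144.27.236.217: longest match 144.27.224.0/19 -> R8

yes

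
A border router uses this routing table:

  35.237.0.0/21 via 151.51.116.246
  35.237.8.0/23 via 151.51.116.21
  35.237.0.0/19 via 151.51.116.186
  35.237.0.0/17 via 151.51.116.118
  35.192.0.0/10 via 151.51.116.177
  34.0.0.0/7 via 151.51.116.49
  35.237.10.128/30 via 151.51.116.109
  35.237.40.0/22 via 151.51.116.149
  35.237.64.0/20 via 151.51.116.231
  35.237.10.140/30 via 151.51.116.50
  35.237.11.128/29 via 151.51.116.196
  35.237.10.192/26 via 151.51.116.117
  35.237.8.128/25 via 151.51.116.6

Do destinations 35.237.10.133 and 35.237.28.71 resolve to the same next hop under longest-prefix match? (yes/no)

yes

35.237.10.133: longest match 35.237.0.0/19 -> 151.51.116.186
35.237.28.71: longest match 35.237.0.0/19 -> 151.51.116.186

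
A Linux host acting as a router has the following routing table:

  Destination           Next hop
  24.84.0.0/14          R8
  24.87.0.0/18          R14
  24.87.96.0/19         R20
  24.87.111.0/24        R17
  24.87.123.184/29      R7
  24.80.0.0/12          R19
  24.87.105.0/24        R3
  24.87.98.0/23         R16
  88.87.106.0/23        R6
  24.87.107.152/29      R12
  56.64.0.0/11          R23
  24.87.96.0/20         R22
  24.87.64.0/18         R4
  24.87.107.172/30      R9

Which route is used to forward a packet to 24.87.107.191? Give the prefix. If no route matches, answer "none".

24.87.96.0/20

Entries matching 24.87.107.191:
  24.80.0.0/12 (24.80.0.0 - 24.95.255.255)
  24.84.0.0/14 (24.84.0.0 - 24.87.255.255)
  24.87.64.0/18 (24.87.64.0 - 24.87.127.255)
  24.87.96.0/19 (24.87.96.0 - 24.87.127.255)
  24.87.96.0/20 (24.87.96.0 - 24.87.111.255)
Most specific is 24.87.96.0/20.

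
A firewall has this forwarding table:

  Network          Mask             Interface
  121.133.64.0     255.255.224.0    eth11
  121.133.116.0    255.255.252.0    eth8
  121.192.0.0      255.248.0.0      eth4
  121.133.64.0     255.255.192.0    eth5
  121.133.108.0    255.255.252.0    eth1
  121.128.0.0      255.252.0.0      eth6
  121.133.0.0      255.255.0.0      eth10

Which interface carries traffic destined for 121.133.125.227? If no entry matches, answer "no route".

eth5

Routes whose prefix contains 121.133.125.227:
  121.133.0.0/16 (121.133.0.0 - 121.133.255.255) -> eth10
  121.133.64.0/18 (121.133.64.0 - 121.133.127.255) -> eth5
More-specific entries that do NOT match:
  121.133.116.0/22 (121.133.116.0 - 121.133.119.255) does not contain 121.133.125.227
  121.133.108.0/22 (121.133.108.0 - 121.133.111.255) does not contain 121.133.125.227
  121.133.64.0/19 (121.133.64.0 - 121.133.95.255) does not contain 121.133.125.227
Longest matching prefix is /18 -> interface eth5.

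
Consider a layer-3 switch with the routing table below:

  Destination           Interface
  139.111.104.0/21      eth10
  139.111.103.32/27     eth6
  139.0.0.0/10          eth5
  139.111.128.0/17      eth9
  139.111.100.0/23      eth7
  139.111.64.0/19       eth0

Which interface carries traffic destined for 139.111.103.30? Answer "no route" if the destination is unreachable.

no route

No entry's prefix contains 139.111.103.30; there is no default route.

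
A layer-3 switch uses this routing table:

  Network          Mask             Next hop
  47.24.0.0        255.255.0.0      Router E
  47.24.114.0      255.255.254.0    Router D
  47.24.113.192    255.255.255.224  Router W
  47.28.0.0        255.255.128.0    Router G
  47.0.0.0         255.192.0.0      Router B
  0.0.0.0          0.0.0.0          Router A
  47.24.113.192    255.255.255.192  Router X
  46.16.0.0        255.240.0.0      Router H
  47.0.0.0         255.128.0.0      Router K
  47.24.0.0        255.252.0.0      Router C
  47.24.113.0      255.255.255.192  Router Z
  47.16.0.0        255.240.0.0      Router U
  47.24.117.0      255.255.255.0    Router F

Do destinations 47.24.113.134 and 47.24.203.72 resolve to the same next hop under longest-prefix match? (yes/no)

47.24.113.134: longest match 47.24.0.0/16 -> Router E
47.24.203.72: longest match 47.24.0.0/16 -> Router E

yes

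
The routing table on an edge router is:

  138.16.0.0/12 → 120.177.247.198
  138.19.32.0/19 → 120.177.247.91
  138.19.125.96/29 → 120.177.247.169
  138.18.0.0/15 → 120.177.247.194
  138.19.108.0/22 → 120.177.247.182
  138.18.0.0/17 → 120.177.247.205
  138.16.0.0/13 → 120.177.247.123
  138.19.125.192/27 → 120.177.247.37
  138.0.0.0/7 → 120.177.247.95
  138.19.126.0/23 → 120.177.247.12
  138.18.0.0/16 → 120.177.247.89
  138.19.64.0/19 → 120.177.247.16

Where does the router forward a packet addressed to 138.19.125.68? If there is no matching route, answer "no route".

Routes whose prefix contains 138.19.125.68:
  138.0.0.0/7 (138.0.0.0 - 139.255.255.255) -> 120.177.247.95
  138.16.0.0/12 (138.16.0.0 - 138.31.255.255) -> 120.177.247.198
  138.16.0.0/13 (138.16.0.0 - 138.23.255.255) -> 120.177.247.123
  138.18.0.0/15 (138.18.0.0 - 138.19.255.255) -> 120.177.247.194
More-specific entries that do NOT match:
  138.19.125.96/29 (138.19.125.96 - 138.19.125.103) does not contain 138.19.125.68
  138.19.125.192/27 (138.19.125.192 - 138.19.125.223) does not contain 138.19.125.68
  138.19.126.0/23 (138.19.126.0 - 138.19.127.255) does not contain 138.19.125.68
  138.19.108.0/22 (138.19.108.0 - 138.19.111.255) does not contain 138.19.125.68
  138.19.32.0/19 (138.19.32.0 - 138.19.63.255) does not contain 138.19.125.68
  138.19.64.0/19 (138.19.64.0 - 138.19.95.255) does not contain 138.19.125.68
  138.18.0.0/17 (138.18.0.0 - 138.18.127.255) does not contain 138.19.125.68
  138.18.0.0/16 (138.18.0.0 - 138.18.255.255) does not contain 138.19.125.68
Longest matching prefix is /15 -> next hop 120.177.247.194.

120.177.247.194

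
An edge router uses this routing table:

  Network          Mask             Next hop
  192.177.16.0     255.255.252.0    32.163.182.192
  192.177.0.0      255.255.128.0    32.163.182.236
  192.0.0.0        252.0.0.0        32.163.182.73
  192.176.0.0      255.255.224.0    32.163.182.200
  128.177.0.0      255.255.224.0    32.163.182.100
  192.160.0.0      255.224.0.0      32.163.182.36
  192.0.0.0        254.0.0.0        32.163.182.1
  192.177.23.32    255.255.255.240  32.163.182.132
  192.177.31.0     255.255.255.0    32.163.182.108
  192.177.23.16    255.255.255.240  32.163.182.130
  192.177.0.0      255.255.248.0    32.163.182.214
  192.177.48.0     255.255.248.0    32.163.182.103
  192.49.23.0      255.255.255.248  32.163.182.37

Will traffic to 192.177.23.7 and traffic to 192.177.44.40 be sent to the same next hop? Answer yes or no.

192.177.23.7: longest match 192.177.0.0/17 -> 32.163.182.236
192.177.44.40: longest match 192.177.0.0/17 -> 32.163.182.236

yes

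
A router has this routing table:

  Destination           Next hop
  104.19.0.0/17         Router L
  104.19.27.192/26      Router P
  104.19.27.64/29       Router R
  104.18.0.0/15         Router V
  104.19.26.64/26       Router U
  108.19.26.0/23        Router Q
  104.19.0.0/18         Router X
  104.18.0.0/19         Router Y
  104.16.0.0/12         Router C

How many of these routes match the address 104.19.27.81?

4

Prefixes containing 104.19.27.81:
  104.16.0.0/12 (104.16.0.0 - 104.31.255.255)
  104.18.0.0/15 (104.18.0.0 - 104.19.255.255)
  104.19.0.0/17 (104.19.0.0 - 104.19.127.255)
  104.19.0.0/18 (104.19.0.0 - 104.19.63.255)
Total matching entries: 4.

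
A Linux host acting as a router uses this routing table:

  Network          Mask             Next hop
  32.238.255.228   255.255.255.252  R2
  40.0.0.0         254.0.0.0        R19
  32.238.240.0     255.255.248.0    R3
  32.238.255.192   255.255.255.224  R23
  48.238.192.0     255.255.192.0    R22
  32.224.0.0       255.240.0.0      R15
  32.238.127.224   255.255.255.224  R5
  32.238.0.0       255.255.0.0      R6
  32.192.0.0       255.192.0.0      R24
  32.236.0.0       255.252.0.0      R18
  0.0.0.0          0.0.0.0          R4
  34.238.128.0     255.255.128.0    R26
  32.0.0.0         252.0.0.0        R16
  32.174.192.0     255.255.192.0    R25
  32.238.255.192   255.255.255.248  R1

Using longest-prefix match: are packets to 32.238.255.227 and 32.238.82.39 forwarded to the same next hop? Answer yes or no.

yes

32.238.255.227: longest match 32.238.0.0/16 -> R6
32.238.82.39: longest match 32.238.0.0/16 -> R6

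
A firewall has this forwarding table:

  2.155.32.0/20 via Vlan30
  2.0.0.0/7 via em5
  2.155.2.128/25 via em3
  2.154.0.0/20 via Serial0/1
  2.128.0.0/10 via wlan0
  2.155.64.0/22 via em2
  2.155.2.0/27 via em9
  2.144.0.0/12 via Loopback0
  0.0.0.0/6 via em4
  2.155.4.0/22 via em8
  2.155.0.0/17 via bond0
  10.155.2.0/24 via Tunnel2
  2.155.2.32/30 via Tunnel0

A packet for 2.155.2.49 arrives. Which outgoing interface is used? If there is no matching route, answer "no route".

Routes whose prefix contains 2.155.2.49:
  0.0.0.0/6 (0.0.0.0 - 3.255.255.255) -> em4
  2.0.0.0/7 (2.0.0.0 - 3.255.255.255) -> em5
  2.128.0.0/10 (2.128.0.0 - 2.191.255.255) -> wlan0
  2.144.0.0/12 (2.144.0.0 - 2.159.255.255) -> Loopback0
  2.155.0.0/17 (2.155.0.0 - 2.155.127.255) -> bond0
More-specific entries that do NOT match:
  2.155.2.32/30 (2.155.2.32 - 2.155.2.35) does not contain 2.155.2.49
  2.155.2.0/27 (2.155.2.0 - 2.155.2.31) does not contain 2.155.2.49
  2.155.2.128/25 (2.155.2.128 - 2.155.2.255) does not contain 2.155.2.49
  10.155.2.0/24 (10.155.2.0 - 10.155.2.255) does not contain 2.155.2.49
  2.155.64.0/22 (2.155.64.0 - 2.155.67.255) does not contain 2.155.2.49
  2.155.4.0/22 (2.155.4.0 - 2.155.7.255) does not contain 2.155.2.49
  2.155.32.0/20 (2.155.32.0 - 2.155.47.255) does not contain 2.155.2.49
  2.154.0.0/20 (2.154.0.0 - 2.154.15.255) does not contain 2.155.2.49
Longest matching prefix is /17 -> interface bond0.

bond0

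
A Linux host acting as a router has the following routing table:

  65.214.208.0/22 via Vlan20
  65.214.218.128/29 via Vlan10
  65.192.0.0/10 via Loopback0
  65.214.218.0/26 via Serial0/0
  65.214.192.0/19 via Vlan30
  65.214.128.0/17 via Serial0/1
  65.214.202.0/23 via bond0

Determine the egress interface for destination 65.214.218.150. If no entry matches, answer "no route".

Vlan30

Routes whose prefix contains 65.214.218.150:
  65.192.0.0/10 (65.192.0.0 - 65.255.255.255) -> Loopback0
  65.214.128.0/17 (65.214.128.0 - 65.214.255.255) -> Serial0/1
  65.214.192.0/19 (65.214.192.0 - 65.214.223.255) -> Vlan30
More-specific entries that do NOT match:
  65.214.218.128/29 (65.214.218.128 - 65.214.218.135) does not contain 65.214.218.150
  65.214.218.0/26 (65.214.218.0 - 65.214.218.63) does not contain 65.214.218.150
  65.214.202.0/23 (65.214.202.0 - 65.214.203.255) does not contain 65.214.218.150
  65.214.208.0/22 (65.214.208.0 - 65.214.211.255) does not contain 65.214.218.150
Longest matching prefix is /19 -> interface Vlan30.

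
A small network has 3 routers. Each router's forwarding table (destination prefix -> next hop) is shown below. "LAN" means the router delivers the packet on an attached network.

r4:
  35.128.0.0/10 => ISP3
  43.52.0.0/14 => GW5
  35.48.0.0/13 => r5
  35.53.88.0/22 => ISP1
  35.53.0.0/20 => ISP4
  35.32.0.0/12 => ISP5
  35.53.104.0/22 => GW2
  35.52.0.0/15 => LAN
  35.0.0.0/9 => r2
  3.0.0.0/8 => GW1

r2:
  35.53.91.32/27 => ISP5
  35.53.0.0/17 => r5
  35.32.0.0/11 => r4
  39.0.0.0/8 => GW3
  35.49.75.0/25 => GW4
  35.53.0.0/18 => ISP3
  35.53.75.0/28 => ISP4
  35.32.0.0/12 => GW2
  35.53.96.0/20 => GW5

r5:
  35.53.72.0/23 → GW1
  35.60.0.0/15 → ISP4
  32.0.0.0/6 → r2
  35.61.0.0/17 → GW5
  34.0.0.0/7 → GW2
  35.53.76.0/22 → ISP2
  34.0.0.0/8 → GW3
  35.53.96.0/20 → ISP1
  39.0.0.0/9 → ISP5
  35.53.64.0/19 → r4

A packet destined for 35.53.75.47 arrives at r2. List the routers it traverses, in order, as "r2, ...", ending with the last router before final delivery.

r2, r5, r4

At r2: longest match for 35.53.75.47 is 35.53.0.0/17 -> r5
At r5: longest match for 35.53.75.47 is 35.53.64.0/19 -> r4
At r4: longest match for 35.53.75.47 is 35.52.0.0/15 -> LAN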